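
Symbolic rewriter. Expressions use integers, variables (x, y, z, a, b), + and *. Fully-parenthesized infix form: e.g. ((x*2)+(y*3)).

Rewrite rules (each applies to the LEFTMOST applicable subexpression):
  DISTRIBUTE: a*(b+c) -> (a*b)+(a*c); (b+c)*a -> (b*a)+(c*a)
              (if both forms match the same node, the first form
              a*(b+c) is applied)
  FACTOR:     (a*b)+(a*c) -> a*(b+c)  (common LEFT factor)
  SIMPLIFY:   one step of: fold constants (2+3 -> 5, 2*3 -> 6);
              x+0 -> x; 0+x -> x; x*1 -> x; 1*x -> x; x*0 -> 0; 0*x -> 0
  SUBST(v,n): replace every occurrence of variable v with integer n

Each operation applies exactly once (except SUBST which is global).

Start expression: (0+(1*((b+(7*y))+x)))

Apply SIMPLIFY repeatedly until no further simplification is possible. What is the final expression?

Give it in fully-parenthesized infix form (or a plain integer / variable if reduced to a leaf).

Answer: ((b+(7*y))+x)

Derivation:
Start: (0+(1*((b+(7*y))+x)))
Step 1: at root: (0+(1*((b+(7*y))+x))) -> (1*((b+(7*y))+x)); overall: (0+(1*((b+(7*y))+x))) -> (1*((b+(7*y))+x))
Step 2: at root: (1*((b+(7*y))+x)) -> ((b+(7*y))+x); overall: (1*((b+(7*y))+x)) -> ((b+(7*y))+x)
Fixed point: ((b+(7*y))+x)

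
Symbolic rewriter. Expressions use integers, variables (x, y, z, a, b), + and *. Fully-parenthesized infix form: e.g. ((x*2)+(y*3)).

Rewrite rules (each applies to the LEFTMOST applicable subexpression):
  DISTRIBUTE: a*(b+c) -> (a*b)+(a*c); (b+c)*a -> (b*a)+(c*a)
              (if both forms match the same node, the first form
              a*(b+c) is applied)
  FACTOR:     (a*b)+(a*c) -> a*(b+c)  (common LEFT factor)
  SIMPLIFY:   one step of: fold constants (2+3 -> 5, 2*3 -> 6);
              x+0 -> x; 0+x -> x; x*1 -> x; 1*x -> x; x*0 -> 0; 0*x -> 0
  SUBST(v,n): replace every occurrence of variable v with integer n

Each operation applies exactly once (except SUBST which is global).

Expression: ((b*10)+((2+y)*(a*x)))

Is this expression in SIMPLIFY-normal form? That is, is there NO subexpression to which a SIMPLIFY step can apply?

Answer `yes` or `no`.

Expression: ((b*10)+((2+y)*(a*x)))
Scanning for simplifiable subexpressions (pre-order)...
  at root: ((b*10)+((2+y)*(a*x))) (not simplifiable)
  at L: (b*10) (not simplifiable)
  at R: ((2+y)*(a*x)) (not simplifiable)
  at RL: (2+y) (not simplifiable)
  at RR: (a*x) (not simplifiable)
Result: no simplifiable subexpression found -> normal form.

Answer: yes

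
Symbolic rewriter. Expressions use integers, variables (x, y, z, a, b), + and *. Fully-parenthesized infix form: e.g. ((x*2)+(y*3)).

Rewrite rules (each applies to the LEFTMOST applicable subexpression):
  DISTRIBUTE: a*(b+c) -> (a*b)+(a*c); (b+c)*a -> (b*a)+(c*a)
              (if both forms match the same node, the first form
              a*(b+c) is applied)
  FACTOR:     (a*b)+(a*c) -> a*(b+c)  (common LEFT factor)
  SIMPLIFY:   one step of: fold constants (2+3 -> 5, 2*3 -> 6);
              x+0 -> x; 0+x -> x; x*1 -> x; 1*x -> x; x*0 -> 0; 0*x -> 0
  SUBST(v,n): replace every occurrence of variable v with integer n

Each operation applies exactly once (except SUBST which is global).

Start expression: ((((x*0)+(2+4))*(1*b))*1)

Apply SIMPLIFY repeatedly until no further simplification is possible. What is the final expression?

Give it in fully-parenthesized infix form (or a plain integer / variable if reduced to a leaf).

Answer: (6*b)

Derivation:
Start: ((((x*0)+(2+4))*(1*b))*1)
Step 1: at root: ((((x*0)+(2+4))*(1*b))*1) -> (((x*0)+(2+4))*(1*b)); overall: ((((x*0)+(2+4))*(1*b))*1) -> (((x*0)+(2+4))*(1*b))
Step 2: at LL: (x*0) -> 0; overall: (((x*0)+(2+4))*(1*b)) -> ((0+(2+4))*(1*b))
Step 3: at L: (0+(2+4)) -> (2+4); overall: ((0+(2+4))*(1*b)) -> ((2+4)*(1*b))
Step 4: at L: (2+4) -> 6; overall: ((2+4)*(1*b)) -> (6*(1*b))
Step 5: at R: (1*b) -> b; overall: (6*(1*b)) -> (6*b)
Fixed point: (6*b)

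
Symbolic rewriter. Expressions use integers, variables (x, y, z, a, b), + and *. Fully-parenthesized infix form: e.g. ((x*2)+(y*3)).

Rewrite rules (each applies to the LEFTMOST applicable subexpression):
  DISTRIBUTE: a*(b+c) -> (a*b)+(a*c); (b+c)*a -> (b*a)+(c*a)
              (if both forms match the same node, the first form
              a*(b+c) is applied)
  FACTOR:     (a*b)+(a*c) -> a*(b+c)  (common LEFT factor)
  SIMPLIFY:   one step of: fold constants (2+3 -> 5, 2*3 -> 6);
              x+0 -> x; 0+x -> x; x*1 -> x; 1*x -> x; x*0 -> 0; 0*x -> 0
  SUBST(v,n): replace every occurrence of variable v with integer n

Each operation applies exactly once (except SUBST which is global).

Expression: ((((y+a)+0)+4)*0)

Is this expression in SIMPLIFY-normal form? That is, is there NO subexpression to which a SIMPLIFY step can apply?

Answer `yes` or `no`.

Expression: ((((y+a)+0)+4)*0)
Scanning for simplifiable subexpressions (pre-order)...
  at root: ((((y+a)+0)+4)*0) (SIMPLIFIABLE)
  at L: (((y+a)+0)+4) (not simplifiable)
  at LL: ((y+a)+0) (SIMPLIFIABLE)
  at LLL: (y+a) (not simplifiable)
Found simplifiable subexpr at path root: ((((y+a)+0)+4)*0)
One SIMPLIFY step would give: 0
-> NOT in normal form.

Answer: no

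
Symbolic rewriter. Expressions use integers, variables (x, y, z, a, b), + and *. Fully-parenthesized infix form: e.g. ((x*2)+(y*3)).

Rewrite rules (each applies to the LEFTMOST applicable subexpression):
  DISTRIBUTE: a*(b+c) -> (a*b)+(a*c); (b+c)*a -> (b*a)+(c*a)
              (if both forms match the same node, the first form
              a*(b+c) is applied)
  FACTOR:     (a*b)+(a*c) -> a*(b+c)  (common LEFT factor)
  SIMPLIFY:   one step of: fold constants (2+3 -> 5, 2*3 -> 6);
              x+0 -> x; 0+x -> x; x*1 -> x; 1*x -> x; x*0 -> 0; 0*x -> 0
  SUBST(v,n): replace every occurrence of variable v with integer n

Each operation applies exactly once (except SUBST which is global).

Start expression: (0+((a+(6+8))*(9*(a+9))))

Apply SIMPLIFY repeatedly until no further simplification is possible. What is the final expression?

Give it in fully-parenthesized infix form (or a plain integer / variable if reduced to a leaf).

Start: (0+((a+(6+8))*(9*(a+9))))
Step 1: at root: (0+((a+(6+8))*(9*(a+9)))) -> ((a+(6+8))*(9*(a+9))); overall: (0+((a+(6+8))*(9*(a+9)))) -> ((a+(6+8))*(9*(a+9)))
Step 2: at LR: (6+8) -> 14; overall: ((a+(6+8))*(9*(a+9))) -> ((a+14)*(9*(a+9)))
Fixed point: ((a+14)*(9*(a+9)))

Answer: ((a+14)*(9*(a+9)))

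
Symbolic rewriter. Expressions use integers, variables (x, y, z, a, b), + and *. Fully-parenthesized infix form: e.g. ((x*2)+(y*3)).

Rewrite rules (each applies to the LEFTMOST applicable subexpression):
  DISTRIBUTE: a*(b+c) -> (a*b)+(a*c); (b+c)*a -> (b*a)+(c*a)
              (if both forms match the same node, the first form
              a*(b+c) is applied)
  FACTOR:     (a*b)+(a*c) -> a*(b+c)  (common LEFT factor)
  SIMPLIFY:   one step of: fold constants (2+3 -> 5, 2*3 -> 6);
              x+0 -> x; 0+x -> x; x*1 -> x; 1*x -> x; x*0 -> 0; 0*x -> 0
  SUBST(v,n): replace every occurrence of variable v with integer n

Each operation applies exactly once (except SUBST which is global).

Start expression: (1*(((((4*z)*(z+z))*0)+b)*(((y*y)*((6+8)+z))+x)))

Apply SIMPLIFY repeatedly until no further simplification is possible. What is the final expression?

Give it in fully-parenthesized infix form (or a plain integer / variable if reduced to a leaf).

Start: (1*(((((4*z)*(z+z))*0)+b)*(((y*y)*((6+8)+z))+x)))
Step 1: at root: (1*(((((4*z)*(z+z))*0)+b)*(((y*y)*((6+8)+z))+x))) -> (((((4*z)*(z+z))*0)+b)*(((y*y)*((6+8)+z))+x)); overall: (1*(((((4*z)*(z+z))*0)+b)*(((y*y)*((6+8)+z))+x))) -> (((((4*z)*(z+z))*0)+b)*(((y*y)*((6+8)+z))+x))
Step 2: at LL: (((4*z)*(z+z))*0) -> 0; overall: (((((4*z)*(z+z))*0)+b)*(((y*y)*((6+8)+z))+x)) -> ((0+b)*(((y*y)*((6+8)+z))+x))
Step 3: at L: (0+b) -> b; overall: ((0+b)*(((y*y)*((6+8)+z))+x)) -> (b*(((y*y)*((6+8)+z))+x))
Step 4: at RLRL: (6+8) -> 14; overall: (b*(((y*y)*((6+8)+z))+x)) -> (b*(((y*y)*(14+z))+x))
Fixed point: (b*(((y*y)*(14+z))+x))

Answer: (b*(((y*y)*(14+z))+x))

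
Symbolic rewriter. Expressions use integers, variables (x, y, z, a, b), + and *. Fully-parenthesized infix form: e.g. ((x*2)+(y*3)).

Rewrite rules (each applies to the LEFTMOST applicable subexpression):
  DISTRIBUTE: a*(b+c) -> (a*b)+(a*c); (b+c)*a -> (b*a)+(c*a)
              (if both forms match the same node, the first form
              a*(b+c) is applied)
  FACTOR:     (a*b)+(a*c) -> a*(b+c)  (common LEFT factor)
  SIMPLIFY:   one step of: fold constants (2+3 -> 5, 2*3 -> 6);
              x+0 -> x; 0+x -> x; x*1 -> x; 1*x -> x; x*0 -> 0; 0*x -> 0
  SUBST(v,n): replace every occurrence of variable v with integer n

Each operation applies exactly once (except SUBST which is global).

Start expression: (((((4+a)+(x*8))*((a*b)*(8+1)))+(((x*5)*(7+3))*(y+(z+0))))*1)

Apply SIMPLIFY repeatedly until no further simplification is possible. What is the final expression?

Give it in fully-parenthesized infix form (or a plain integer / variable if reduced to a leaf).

Answer: ((((4+a)+(x*8))*((a*b)*9))+(((x*5)*10)*(y+z)))

Derivation:
Start: (((((4+a)+(x*8))*((a*b)*(8+1)))+(((x*5)*(7+3))*(y+(z+0))))*1)
Step 1: at root: (((((4+a)+(x*8))*((a*b)*(8+1)))+(((x*5)*(7+3))*(y+(z+0))))*1) -> ((((4+a)+(x*8))*((a*b)*(8+1)))+(((x*5)*(7+3))*(y+(z+0)))); overall: (((((4+a)+(x*8))*((a*b)*(8+1)))+(((x*5)*(7+3))*(y+(z+0))))*1) -> ((((4+a)+(x*8))*((a*b)*(8+1)))+(((x*5)*(7+3))*(y+(z+0))))
Step 2: at LRR: (8+1) -> 9; overall: ((((4+a)+(x*8))*((a*b)*(8+1)))+(((x*5)*(7+3))*(y+(z+0)))) -> ((((4+a)+(x*8))*((a*b)*9))+(((x*5)*(7+3))*(y+(z+0))))
Step 3: at RLR: (7+3) -> 10; overall: ((((4+a)+(x*8))*((a*b)*9))+(((x*5)*(7+3))*(y+(z+0)))) -> ((((4+a)+(x*8))*((a*b)*9))+(((x*5)*10)*(y+(z+0))))
Step 4: at RRR: (z+0) -> z; overall: ((((4+a)+(x*8))*((a*b)*9))+(((x*5)*10)*(y+(z+0)))) -> ((((4+a)+(x*8))*((a*b)*9))+(((x*5)*10)*(y+z)))
Fixed point: ((((4+a)+(x*8))*((a*b)*9))+(((x*5)*10)*(y+z)))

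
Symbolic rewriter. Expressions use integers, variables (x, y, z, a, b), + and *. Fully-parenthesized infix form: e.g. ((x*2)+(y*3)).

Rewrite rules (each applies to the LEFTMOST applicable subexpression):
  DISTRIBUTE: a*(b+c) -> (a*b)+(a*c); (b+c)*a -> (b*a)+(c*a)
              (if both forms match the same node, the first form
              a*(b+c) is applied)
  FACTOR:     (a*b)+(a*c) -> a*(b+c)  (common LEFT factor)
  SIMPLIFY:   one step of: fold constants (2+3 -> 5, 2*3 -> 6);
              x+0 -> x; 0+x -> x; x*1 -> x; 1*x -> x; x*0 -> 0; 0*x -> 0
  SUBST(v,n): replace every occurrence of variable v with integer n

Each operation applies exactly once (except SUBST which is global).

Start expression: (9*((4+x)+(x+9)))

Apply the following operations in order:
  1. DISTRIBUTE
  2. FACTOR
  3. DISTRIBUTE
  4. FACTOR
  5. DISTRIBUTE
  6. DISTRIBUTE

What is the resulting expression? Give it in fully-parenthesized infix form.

Answer: (((9*4)+(9*x))+(9*(x+9)))

Derivation:
Start: (9*((4+x)+(x+9)))
Apply DISTRIBUTE at root (target: (9*((4+x)+(x+9)))): (9*((4+x)+(x+9))) -> ((9*(4+x))+(9*(x+9)))
Apply FACTOR at root (target: ((9*(4+x))+(9*(x+9)))): ((9*(4+x))+(9*(x+9))) -> (9*((4+x)+(x+9)))
Apply DISTRIBUTE at root (target: (9*((4+x)+(x+9)))): (9*((4+x)+(x+9))) -> ((9*(4+x))+(9*(x+9)))
Apply FACTOR at root (target: ((9*(4+x))+(9*(x+9)))): ((9*(4+x))+(9*(x+9))) -> (9*((4+x)+(x+9)))
Apply DISTRIBUTE at root (target: (9*((4+x)+(x+9)))): (9*((4+x)+(x+9))) -> ((9*(4+x))+(9*(x+9)))
Apply DISTRIBUTE at L (target: (9*(4+x))): ((9*(4+x))+(9*(x+9))) -> (((9*4)+(9*x))+(9*(x+9)))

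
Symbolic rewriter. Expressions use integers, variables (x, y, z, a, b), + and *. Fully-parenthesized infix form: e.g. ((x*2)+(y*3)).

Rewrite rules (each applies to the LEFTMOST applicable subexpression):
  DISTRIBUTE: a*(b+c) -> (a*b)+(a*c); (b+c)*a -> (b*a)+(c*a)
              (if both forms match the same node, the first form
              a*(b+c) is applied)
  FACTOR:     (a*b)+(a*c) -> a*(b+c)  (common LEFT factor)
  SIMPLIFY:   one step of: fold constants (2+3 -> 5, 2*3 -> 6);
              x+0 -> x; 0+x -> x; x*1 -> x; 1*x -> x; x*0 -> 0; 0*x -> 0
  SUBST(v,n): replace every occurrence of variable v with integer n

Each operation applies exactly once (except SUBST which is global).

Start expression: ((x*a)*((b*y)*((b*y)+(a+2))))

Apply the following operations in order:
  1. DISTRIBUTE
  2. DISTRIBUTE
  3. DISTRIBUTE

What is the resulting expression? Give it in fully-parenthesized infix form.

Answer: (((x*a)*((b*y)*(b*y)))+((x*a)*(((b*y)*a)+((b*y)*2))))

Derivation:
Start: ((x*a)*((b*y)*((b*y)+(a+2))))
Apply DISTRIBUTE at R (target: ((b*y)*((b*y)+(a+2)))): ((x*a)*((b*y)*((b*y)+(a+2)))) -> ((x*a)*(((b*y)*(b*y))+((b*y)*(a+2))))
Apply DISTRIBUTE at root (target: ((x*a)*(((b*y)*(b*y))+((b*y)*(a+2))))): ((x*a)*(((b*y)*(b*y))+((b*y)*(a+2)))) -> (((x*a)*((b*y)*(b*y)))+((x*a)*((b*y)*(a+2))))
Apply DISTRIBUTE at RR (target: ((b*y)*(a+2))): (((x*a)*((b*y)*(b*y)))+((x*a)*((b*y)*(a+2)))) -> (((x*a)*((b*y)*(b*y)))+((x*a)*(((b*y)*a)+((b*y)*2))))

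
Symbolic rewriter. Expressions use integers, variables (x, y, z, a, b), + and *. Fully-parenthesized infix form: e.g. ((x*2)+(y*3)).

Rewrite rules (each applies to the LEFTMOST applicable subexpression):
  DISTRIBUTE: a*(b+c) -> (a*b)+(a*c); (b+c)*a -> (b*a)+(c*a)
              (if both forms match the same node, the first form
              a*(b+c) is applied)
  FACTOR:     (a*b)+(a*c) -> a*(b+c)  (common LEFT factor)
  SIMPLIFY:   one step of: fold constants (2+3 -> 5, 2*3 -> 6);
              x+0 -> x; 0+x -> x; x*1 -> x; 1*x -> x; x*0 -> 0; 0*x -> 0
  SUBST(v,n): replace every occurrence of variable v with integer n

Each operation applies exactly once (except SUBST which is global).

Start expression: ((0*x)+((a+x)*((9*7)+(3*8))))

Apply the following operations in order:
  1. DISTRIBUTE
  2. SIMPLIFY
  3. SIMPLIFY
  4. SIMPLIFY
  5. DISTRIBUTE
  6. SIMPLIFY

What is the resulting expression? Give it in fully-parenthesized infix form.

Start: ((0*x)+((a+x)*((9*7)+(3*8))))
Apply DISTRIBUTE at R (target: ((a+x)*((9*7)+(3*8)))): ((0*x)+((a+x)*((9*7)+(3*8)))) -> ((0*x)+(((a+x)*(9*7))+((a+x)*(3*8))))
Apply SIMPLIFY at L (target: (0*x)): ((0*x)+(((a+x)*(9*7))+((a+x)*(3*8)))) -> (0+(((a+x)*(9*7))+((a+x)*(3*8))))
Apply SIMPLIFY at root (target: (0+(((a+x)*(9*7))+((a+x)*(3*8))))): (0+(((a+x)*(9*7))+((a+x)*(3*8)))) -> (((a+x)*(9*7))+((a+x)*(3*8)))
Apply SIMPLIFY at LR (target: (9*7)): (((a+x)*(9*7))+((a+x)*(3*8))) -> (((a+x)*63)+((a+x)*(3*8)))
Apply DISTRIBUTE at L (target: ((a+x)*63)): (((a+x)*63)+((a+x)*(3*8))) -> (((a*63)+(x*63))+((a+x)*(3*8)))
Apply SIMPLIFY at RR (target: (3*8)): (((a*63)+(x*63))+((a+x)*(3*8))) -> (((a*63)+(x*63))+((a+x)*24))

Answer: (((a*63)+(x*63))+((a+x)*24))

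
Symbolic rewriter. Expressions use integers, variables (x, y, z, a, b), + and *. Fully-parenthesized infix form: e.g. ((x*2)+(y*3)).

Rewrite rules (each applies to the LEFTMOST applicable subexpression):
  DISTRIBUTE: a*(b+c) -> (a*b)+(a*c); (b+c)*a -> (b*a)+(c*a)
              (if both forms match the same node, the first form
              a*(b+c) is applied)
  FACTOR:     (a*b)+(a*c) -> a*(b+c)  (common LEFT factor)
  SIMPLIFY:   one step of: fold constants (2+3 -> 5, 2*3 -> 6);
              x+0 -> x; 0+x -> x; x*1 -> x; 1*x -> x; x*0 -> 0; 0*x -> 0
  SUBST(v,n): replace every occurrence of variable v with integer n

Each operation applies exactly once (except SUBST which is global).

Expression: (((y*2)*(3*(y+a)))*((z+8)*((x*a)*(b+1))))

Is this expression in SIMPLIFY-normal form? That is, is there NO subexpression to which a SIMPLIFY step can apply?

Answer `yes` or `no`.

Answer: yes

Derivation:
Expression: (((y*2)*(3*(y+a)))*((z+8)*((x*a)*(b+1))))
Scanning for simplifiable subexpressions (pre-order)...
  at root: (((y*2)*(3*(y+a)))*((z+8)*((x*a)*(b+1)))) (not simplifiable)
  at L: ((y*2)*(3*(y+a))) (not simplifiable)
  at LL: (y*2) (not simplifiable)
  at LR: (3*(y+a)) (not simplifiable)
  at LRR: (y+a) (not simplifiable)
  at R: ((z+8)*((x*a)*(b+1))) (not simplifiable)
  at RL: (z+8) (not simplifiable)
  at RR: ((x*a)*(b+1)) (not simplifiable)
  at RRL: (x*a) (not simplifiable)
  at RRR: (b+1) (not simplifiable)
Result: no simplifiable subexpression found -> normal form.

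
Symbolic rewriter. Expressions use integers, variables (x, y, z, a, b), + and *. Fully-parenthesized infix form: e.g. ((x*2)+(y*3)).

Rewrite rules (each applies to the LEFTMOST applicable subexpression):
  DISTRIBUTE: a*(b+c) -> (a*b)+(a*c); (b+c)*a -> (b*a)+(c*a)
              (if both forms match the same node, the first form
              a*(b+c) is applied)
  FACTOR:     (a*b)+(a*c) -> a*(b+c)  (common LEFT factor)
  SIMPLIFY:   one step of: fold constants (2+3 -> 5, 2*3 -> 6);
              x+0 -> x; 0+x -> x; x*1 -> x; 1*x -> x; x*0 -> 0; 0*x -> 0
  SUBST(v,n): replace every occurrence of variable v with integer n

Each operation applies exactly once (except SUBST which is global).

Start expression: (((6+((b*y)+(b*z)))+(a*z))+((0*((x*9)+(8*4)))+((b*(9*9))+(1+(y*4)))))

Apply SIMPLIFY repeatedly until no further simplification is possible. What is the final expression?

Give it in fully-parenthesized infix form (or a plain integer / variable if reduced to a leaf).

Start: (((6+((b*y)+(b*z)))+(a*z))+((0*((x*9)+(8*4)))+((b*(9*9))+(1+(y*4)))))
Step 1: at RL: (0*((x*9)+(8*4))) -> 0; overall: (((6+((b*y)+(b*z)))+(a*z))+((0*((x*9)+(8*4)))+((b*(9*9))+(1+(y*4))))) -> (((6+((b*y)+(b*z)))+(a*z))+(0+((b*(9*9))+(1+(y*4)))))
Step 2: at R: (0+((b*(9*9))+(1+(y*4)))) -> ((b*(9*9))+(1+(y*4))); overall: (((6+((b*y)+(b*z)))+(a*z))+(0+((b*(9*9))+(1+(y*4))))) -> (((6+((b*y)+(b*z)))+(a*z))+((b*(9*9))+(1+(y*4))))
Step 3: at RLR: (9*9) -> 81; overall: (((6+((b*y)+(b*z)))+(a*z))+((b*(9*9))+(1+(y*4)))) -> (((6+((b*y)+(b*z)))+(a*z))+((b*81)+(1+(y*4))))
Fixed point: (((6+((b*y)+(b*z)))+(a*z))+((b*81)+(1+(y*4))))

Answer: (((6+((b*y)+(b*z)))+(a*z))+((b*81)+(1+(y*4))))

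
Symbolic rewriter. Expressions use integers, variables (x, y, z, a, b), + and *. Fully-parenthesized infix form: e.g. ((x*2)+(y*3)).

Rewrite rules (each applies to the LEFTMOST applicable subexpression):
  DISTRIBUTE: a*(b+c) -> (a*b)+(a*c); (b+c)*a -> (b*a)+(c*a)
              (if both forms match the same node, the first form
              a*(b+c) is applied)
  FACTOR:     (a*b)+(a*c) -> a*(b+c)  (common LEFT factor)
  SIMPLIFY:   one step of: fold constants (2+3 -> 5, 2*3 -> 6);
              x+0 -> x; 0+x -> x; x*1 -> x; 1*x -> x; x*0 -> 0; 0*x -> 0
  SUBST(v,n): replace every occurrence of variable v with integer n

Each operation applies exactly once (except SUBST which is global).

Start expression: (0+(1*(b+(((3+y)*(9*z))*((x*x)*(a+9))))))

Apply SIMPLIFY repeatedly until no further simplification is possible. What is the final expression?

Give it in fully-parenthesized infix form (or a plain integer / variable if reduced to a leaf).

Answer: (b+(((3+y)*(9*z))*((x*x)*(a+9))))

Derivation:
Start: (0+(1*(b+(((3+y)*(9*z))*((x*x)*(a+9))))))
Step 1: at root: (0+(1*(b+(((3+y)*(9*z))*((x*x)*(a+9)))))) -> (1*(b+(((3+y)*(9*z))*((x*x)*(a+9))))); overall: (0+(1*(b+(((3+y)*(9*z))*((x*x)*(a+9)))))) -> (1*(b+(((3+y)*(9*z))*((x*x)*(a+9)))))
Step 2: at root: (1*(b+(((3+y)*(9*z))*((x*x)*(a+9))))) -> (b+(((3+y)*(9*z))*((x*x)*(a+9)))); overall: (1*(b+(((3+y)*(9*z))*((x*x)*(a+9))))) -> (b+(((3+y)*(9*z))*((x*x)*(a+9))))
Fixed point: (b+(((3+y)*(9*z))*((x*x)*(a+9))))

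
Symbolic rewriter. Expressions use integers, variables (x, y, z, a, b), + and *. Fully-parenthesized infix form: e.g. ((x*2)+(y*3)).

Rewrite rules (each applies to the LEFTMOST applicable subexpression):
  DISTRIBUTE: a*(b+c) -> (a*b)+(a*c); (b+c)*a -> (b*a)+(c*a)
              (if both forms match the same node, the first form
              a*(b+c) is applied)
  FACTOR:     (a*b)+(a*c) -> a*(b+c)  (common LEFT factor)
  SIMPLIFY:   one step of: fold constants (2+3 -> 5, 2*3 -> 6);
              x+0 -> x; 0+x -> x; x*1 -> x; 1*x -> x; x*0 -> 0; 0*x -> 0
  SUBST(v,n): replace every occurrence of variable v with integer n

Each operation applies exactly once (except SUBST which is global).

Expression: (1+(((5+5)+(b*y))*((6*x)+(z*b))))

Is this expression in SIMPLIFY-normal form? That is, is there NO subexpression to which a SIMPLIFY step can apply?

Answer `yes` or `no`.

Expression: (1+(((5+5)+(b*y))*((6*x)+(z*b))))
Scanning for simplifiable subexpressions (pre-order)...
  at root: (1+(((5+5)+(b*y))*((6*x)+(z*b)))) (not simplifiable)
  at R: (((5+5)+(b*y))*((6*x)+(z*b))) (not simplifiable)
  at RL: ((5+5)+(b*y)) (not simplifiable)
  at RLL: (5+5) (SIMPLIFIABLE)
  at RLR: (b*y) (not simplifiable)
  at RR: ((6*x)+(z*b)) (not simplifiable)
  at RRL: (6*x) (not simplifiable)
  at RRR: (z*b) (not simplifiable)
Found simplifiable subexpr at path RLL: (5+5)
One SIMPLIFY step would give: (1+((10+(b*y))*((6*x)+(z*b))))
-> NOT in normal form.

Answer: no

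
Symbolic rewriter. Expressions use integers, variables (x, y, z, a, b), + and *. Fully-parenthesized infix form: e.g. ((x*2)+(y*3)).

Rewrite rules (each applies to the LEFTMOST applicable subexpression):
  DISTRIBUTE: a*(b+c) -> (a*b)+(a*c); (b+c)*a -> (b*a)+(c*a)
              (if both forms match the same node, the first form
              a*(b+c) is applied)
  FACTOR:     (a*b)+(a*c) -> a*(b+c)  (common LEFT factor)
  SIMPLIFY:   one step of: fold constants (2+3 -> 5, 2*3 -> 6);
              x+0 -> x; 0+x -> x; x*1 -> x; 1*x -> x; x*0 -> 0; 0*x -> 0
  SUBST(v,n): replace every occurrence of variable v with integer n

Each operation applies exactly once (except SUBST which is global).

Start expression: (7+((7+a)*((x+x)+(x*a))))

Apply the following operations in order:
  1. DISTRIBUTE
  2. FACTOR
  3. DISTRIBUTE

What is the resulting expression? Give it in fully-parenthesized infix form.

Start: (7+((7+a)*((x+x)+(x*a))))
Apply DISTRIBUTE at R (target: ((7+a)*((x+x)+(x*a)))): (7+((7+a)*((x+x)+(x*a)))) -> (7+(((7+a)*(x+x))+((7+a)*(x*a))))
Apply FACTOR at R (target: (((7+a)*(x+x))+((7+a)*(x*a)))): (7+(((7+a)*(x+x))+((7+a)*(x*a)))) -> (7+((7+a)*((x+x)+(x*a))))
Apply DISTRIBUTE at R (target: ((7+a)*((x+x)+(x*a)))): (7+((7+a)*((x+x)+(x*a)))) -> (7+(((7+a)*(x+x))+((7+a)*(x*a))))

Answer: (7+(((7+a)*(x+x))+((7+a)*(x*a))))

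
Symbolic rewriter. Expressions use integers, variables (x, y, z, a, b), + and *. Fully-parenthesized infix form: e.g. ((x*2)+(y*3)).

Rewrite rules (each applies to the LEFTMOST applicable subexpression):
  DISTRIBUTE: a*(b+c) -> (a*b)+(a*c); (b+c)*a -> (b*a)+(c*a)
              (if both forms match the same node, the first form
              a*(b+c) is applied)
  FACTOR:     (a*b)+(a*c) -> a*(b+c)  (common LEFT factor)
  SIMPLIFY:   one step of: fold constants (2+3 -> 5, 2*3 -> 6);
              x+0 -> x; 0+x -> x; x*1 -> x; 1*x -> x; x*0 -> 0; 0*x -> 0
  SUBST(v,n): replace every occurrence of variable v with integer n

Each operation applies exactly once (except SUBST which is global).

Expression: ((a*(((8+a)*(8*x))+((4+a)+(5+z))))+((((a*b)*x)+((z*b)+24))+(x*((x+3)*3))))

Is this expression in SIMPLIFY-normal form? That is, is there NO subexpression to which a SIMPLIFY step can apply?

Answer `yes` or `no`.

Expression: ((a*(((8+a)*(8*x))+((4+a)+(5+z))))+((((a*b)*x)+((z*b)+24))+(x*((x+3)*3))))
Scanning for simplifiable subexpressions (pre-order)...
  at root: ((a*(((8+a)*(8*x))+((4+a)+(5+z))))+((((a*b)*x)+((z*b)+24))+(x*((x+3)*3)))) (not simplifiable)
  at L: (a*(((8+a)*(8*x))+((4+a)+(5+z)))) (not simplifiable)
  at LR: (((8+a)*(8*x))+((4+a)+(5+z))) (not simplifiable)
  at LRL: ((8+a)*(8*x)) (not simplifiable)
  at LRLL: (8+a) (not simplifiable)
  at LRLR: (8*x) (not simplifiable)
  at LRR: ((4+a)+(5+z)) (not simplifiable)
  at LRRL: (4+a) (not simplifiable)
  at LRRR: (5+z) (not simplifiable)
  at R: ((((a*b)*x)+((z*b)+24))+(x*((x+3)*3))) (not simplifiable)
  at RL: (((a*b)*x)+((z*b)+24)) (not simplifiable)
  at RLL: ((a*b)*x) (not simplifiable)
  at RLLL: (a*b) (not simplifiable)
  at RLR: ((z*b)+24) (not simplifiable)
  at RLRL: (z*b) (not simplifiable)
  at RR: (x*((x+3)*3)) (not simplifiable)
  at RRR: ((x+3)*3) (not simplifiable)
  at RRRL: (x+3) (not simplifiable)
Result: no simplifiable subexpression found -> normal form.

Answer: yes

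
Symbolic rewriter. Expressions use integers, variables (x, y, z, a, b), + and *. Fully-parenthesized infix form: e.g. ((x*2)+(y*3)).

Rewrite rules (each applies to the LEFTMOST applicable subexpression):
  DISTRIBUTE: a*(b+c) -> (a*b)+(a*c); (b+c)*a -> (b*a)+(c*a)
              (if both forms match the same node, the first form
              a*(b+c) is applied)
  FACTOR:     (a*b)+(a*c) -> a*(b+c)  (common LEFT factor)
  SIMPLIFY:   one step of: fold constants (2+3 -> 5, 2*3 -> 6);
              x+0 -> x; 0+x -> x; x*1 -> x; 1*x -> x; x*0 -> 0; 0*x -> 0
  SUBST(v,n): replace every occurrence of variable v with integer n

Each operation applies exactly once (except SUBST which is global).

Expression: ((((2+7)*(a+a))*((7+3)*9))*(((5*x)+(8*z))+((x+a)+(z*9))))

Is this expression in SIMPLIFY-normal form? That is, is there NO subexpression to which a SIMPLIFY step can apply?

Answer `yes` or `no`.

Answer: no

Derivation:
Expression: ((((2+7)*(a+a))*((7+3)*9))*(((5*x)+(8*z))+((x+a)+(z*9))))
Scanning for simplifiable subexpressions (pre-order)...
  at root: ((((2+7)*(a+a))*((7+3)*9))*(((5*x)+(8*z))+((x+a)+(z*9)))) (not simplifiable)
  at L: (((2+7)*(a+a))*((7+3)*9)) (not simplifiable)
  at LL: ((2+7)*(a+a)) (not simplifiable)
  at LLL: (2+7) (SIMPLIFIABLE)
  at LLR: (a+a) (not simplifiable)
  at LR: ((7+3)*9) (not simplifiable)
  at LRL: (7+3) (SIMPLIFIABLE)
  at R: (((5*x)+(8*z))+((x+a)+(z*9))) (not simplifiable)
  at RL: ((5*x)+(8*z)) (not simplifiable)
  at RLL: (5*x) (not simplifiable)
  at RLR: (8*z) (not simplifiable)
  at RR: ((x+a)+(z*9)) (not simplifiable)
  at RRL: (x+a) (not simplifiable)
  at RRR: (z*9) (not simplifiable)
Found simplifiable subexpr at path LLL: (2+7)
One SIMPLIFY step would give: (((9*(a+a))*((7+3)*9))*(((5*x)+(8*z))+((x+a)+(z*9))))
-> NOT in normal form.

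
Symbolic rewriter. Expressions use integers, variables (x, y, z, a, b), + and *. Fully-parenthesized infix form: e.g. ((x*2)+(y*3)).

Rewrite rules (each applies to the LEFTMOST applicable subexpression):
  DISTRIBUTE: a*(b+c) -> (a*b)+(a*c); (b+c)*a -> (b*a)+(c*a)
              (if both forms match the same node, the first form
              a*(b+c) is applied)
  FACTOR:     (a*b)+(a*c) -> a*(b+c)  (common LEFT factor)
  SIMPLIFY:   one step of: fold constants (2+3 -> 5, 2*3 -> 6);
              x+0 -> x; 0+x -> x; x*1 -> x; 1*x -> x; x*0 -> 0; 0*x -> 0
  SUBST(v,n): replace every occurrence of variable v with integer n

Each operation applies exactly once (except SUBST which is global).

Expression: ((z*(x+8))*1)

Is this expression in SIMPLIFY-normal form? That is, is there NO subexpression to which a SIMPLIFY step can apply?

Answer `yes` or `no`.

Expression: ((z*(x+8))*1)
Scanning for simplifiable subexpressions (pre-order)...
  at root: ((z*(x+8))*1) (SIMPLIFIABLE)
  at L: (z*(x+8)) (not simplifiable)
  at LR: (x+8) (not simplifiable)
Found simplifiable subexpr at path root: ((z*(x+8))*1)
One SIMPLIFY step would give: (z*(x+8))
-> NOT in normal form.

Answer: no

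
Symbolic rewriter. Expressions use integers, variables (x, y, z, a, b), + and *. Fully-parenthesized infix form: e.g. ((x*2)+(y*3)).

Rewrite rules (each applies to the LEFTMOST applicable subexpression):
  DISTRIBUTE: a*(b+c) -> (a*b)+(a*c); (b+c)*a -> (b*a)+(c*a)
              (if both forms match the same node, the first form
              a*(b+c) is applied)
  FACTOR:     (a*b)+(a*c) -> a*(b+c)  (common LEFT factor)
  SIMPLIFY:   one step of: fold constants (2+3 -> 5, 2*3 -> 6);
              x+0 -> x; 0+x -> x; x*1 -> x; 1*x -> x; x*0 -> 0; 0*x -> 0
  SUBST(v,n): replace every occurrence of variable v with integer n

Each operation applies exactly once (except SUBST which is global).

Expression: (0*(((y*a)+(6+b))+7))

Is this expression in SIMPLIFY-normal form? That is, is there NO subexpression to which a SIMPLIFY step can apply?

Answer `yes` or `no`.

Answer: no

Derivation:
Expression: (0*(((y*a)+(6+b))+7))
Scanning for simplifiable subexpressions (pre-order)...
  at root: (0*(((y*a)+(6+b))+7)) (SIMPLIFIABLE)
  at R: (((y*a)+(6+b))+7) (not simplifiable)
  at RL: ((y*a)+(6+b)) (not simplifiable)
  at RLL: (y*a) (not simplifiable)
  at RLR: (6+b) (not simplifiable)
Found simplifiable subexpr at path root: (0*(((y*a)+(6+b))+7))
One SIMPLIFY step would give: 0
-> NOT in normal form.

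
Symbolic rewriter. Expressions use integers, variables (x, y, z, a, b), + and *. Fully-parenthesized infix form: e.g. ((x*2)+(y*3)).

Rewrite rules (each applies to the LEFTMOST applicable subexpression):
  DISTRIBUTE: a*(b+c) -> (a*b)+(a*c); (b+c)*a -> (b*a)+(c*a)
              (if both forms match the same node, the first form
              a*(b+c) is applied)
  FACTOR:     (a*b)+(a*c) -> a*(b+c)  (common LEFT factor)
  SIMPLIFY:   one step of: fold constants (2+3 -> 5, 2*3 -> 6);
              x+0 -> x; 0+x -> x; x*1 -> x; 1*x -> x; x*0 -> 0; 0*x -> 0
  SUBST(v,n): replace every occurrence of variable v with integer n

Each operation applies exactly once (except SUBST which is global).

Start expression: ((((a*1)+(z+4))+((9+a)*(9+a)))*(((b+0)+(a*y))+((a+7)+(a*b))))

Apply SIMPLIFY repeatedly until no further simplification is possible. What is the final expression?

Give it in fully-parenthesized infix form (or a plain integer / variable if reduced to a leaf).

Answer: (((a+(z+4))+((9+a)*(9+a)))*((b+(a*y))+((a+7)+(a*b))))

Derivation:
Start: ((((a*1)+(z+4))+((9+a)*(9+a)))*(((b+0)+(a*y))+((a+7)+(a*b))))
Step 1: at LLL: (a*1) -> a; overall: ((((a*1)+(z+4))+((9+a)*(9+a)))*(((b+0)+(a*y))+((a+7)+(a*b)))) -> (((a+(z+4))+((9+a)*(9+a)))*(((b+0)+(a*y))+((a+7)+(a*b))))
Step 2: at RLL: (b+0) -> b; overall: (((a+(z+4))+((9+a)*(9+a)))*(((b+0)+(a*y))+((a+7)+(a*b)))) -> (((a+(z+4))+((9+a)*(9+a)))*((b+(a*y))+((a+7)+(a*b))))
Fixed point: (((a+(z+4))+((9+a)*(9+a)))*((b+(a*y))+((a+7)+(a*b))))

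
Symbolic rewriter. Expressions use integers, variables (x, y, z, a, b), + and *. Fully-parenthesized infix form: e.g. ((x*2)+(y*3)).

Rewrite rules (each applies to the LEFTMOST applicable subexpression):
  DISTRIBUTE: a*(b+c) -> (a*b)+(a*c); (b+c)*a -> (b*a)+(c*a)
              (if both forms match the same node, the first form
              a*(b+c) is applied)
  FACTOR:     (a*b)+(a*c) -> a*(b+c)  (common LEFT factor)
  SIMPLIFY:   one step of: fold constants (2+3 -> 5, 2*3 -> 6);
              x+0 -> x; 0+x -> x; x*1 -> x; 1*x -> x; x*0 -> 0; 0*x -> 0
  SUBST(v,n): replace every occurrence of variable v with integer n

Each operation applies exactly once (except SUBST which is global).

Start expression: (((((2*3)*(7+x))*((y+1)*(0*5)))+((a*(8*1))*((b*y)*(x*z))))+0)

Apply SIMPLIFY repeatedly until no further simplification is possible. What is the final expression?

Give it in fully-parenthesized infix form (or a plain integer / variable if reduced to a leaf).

Start: (((((2*3)*(7+x))*((y+1)*(0*5)))+((a*(8*1))*((b*y)*(x*z))))+0)
Step 1: at root: (((((2*3)*(7+x))*((y+1)*(0*5)))+((a*(8*1))*((b*y)*(x*z))))+0) -> ((((2*3)*(7+x))*((y+1)*(0*5)))+((a*(8*1))*((b*y)*(x*z)))); overall: (((((2*3)*(7+x))*((y+1)*(0*5)))+((a*(8*1))*((b*y)*(x*z))))+0) -> ((((2*3)*(7+x))*((y+1)*(0*5)))+((a*(8*1))*((b*y)*(x*z))))
Step 2: at LLL: (2*3) -> 6; overall: ((((2*3)*(7+x))*((y+1)*(0*5)))+((a*(8*1))*((b*y)*(x*z)))) -> (((6*(7+x))*((y+1)*(0*5)))+((a*(8*1))*((b*y)*(x*z))))
Step 3: at LRR: (0*5) -> 0; overall: (((6*(7+x))*((y+1)*(0*5)))+((a*(8*1))*((b*y)*(x*z)))) -> (((6*(7+x))*((y+1)*0))+((a*(8*1))*((b*y)*(x*z))))
Step 4: at LR: ((y+1)*0) -> 0; overall: (((6*(7+x))*((y+1)*0))+((a*(8*1))*((b*y)*(x*z)))) -> (((6*(7+x))*0)+((a*(8*1))*((b*y)*(x*z))))
Step 5: at L: ((6*(7+x))*0) -> 0; overall: (((6*(7+x))*0)+((a*(8*1))*((b*y)*(x*z)))) -> (0+((a*(8*1))*((b*y)*(x*z))))
Step 6: at root: (0+((a*(8*1))*((b*y)*(x*z)))) -> ((a*(8*1))*((b*y)*(x*z))); overall: (0+((a*(8*1))*((b*y)*(x*z)))) -> ((a*(8*1))*((b*y)*(x*z)))
Step 7: at LR: (8*1) -> 8; overall: ((a*(8*1))*((b*y)*(x*z))) -> ((a*8)*((b*y)*(x*z)))
Fixed point: ((a*8)*((b*y)*(x*z)))

Answer: ((a*8)*((b*y)*(x*z)))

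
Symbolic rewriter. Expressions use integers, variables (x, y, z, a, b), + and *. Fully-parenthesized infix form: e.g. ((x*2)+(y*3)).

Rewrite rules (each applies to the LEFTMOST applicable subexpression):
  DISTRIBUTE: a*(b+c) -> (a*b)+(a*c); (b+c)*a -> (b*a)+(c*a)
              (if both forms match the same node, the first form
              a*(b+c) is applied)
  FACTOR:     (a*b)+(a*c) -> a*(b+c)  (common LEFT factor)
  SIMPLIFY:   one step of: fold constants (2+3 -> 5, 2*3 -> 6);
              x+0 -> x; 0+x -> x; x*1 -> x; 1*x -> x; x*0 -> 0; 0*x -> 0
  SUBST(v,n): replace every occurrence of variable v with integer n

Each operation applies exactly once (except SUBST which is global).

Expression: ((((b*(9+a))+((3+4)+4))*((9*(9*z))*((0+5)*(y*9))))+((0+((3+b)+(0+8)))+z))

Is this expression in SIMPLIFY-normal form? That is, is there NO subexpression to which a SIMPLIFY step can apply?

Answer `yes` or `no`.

Expression: ((((b*(9+a))+((3+4)+4))*((9*(9*z))*((0+5)*(y*9))))+((0+((3+b)+(0+8)))+z))
Scanning for simplifiable subexpressions (pre-order)...
  at root: ((((b*(9+a))+((3+4)+4))*((9*(9*z))*((0+5)*(y*9))))+((0+((3+b)+(0+8)))+z)) (not simplifiable)
  at L: (((b*(9+a))+((3+4)+4))*((9*(9*z))*((0+5)*(y*9)))) (not simplifiable)
  at LL: ((b*(9+a))+((3+4)+4)) (not simplifiable)
  at LLL: (b*(9+a)) (not simplifiable)
  at LLLR: (9+a) (not simplifiable)
  at LLR: ((3+4)+4) (not simplifiable)
  at LLRL: (3+4) (SIMPLIFIABLE)
  at LR: ((9*(9*z))*((0+5)*(y*9))) (not simplifiable)
  at LRL: (9*(9*z)) (not simplifiable)
  at LRLR: (9*z) (not simplifiable)
  at LRR: ((0+5)*(y*9)) (not simplifiable)
  at LRRL: (0+5) (SIMPLIFIABLE)
  at LRRR: (y*9) (not simplifiable)
  at R: ((0+((3+b)+(0+8)))+z) (not simplifiable)
  at RL: (0+((3+b)+(0+8))) (SIMPLIFIABLE)
  at RLR: ((3+b)+(0+8)) (not simplifiable)
  at RLRL: (3+b) (not simplifiable)
  at RLRR: (0+8) (SIMPLIFIABLE)
Found simplifiable subexpr at path LLRL: (3+4)
One SIMPLIFY step would give: ((((b*(9+a))+(7+4))*((9*(9*z))*((0+5)*(y*9))))+((0+((3+b)+(0+8)))+z))
-> NOT in normal form.

Answer: no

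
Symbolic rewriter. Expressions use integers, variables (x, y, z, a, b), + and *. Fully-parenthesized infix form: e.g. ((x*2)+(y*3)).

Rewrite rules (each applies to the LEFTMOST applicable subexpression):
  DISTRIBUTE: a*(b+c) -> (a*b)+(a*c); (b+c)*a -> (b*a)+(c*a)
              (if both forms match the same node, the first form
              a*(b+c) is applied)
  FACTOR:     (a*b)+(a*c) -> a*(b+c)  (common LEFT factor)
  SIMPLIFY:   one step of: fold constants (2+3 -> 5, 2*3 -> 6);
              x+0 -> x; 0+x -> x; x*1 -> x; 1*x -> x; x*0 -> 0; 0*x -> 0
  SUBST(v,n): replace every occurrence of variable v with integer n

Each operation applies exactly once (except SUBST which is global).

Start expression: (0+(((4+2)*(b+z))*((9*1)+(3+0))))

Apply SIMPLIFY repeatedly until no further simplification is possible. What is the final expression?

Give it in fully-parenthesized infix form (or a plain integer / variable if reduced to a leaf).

Start: (0+(((4+2)*(b+z))*((9*1)+(3+0))))
Step 1: at root: (0+(((4+2)*(b+z))*((9*1)+(3+0)))) -> (((4+2)*(b+z))*((9*1)+(3+0))); overall: (0+(((4+2)*(b+z))*((9*1)+(3+0)))) -> (((4+2)*(b+z))*((9*1)+(3+0)))
Step 2: at LL: (4+2) -> 6; overall: (((4+2)*(b+z))*((9*1)+(3+0))) -> ((6*(b+z))*((9*1)+(3+0)))
Step 3: at RL: (9*1) -> 9; overall: ((6*(b+z))*((9*1)+(3+0))) -> ((6*(b+z))*(9+(3+0)))
Step 4: at RR: (3+0) -> 3; overall: ((6*(b+z))*(9+(3+0))) -> ((6*(b+z))*(9+3))
Step 5: at R: (9+3) -> 12; overall: ((6*(b+z))*(9+3)) -> ((6*(b+z))*12)
Fixed point: ((6*(b+z))*12)

Answer: ((6*(b+z))*12)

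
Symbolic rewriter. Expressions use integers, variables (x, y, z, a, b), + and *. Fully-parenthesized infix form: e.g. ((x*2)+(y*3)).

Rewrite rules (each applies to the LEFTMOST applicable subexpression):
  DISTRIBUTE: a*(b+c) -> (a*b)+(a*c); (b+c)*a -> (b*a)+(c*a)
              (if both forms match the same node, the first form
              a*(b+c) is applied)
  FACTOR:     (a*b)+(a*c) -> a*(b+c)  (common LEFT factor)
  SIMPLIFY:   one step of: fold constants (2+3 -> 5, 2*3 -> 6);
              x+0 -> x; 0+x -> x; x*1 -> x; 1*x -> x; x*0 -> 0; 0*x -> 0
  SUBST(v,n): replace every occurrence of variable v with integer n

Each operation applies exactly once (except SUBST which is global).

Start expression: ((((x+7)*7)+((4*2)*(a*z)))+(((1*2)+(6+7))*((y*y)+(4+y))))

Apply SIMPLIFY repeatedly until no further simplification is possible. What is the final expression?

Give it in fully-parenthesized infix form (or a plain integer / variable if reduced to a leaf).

Answer: ((((x+7)*7)+(8*(a*z)))+(15*((y*y)+(4+y))))

Derivation:
Start: ((((x+7)*7)+((4*2)*(a*z)))+(((1*2)+(6+7))*((y*y)+(4+y))))
Step 1: at LRL: (4*2) -> 8; overall: ((((x+7)*7)+((4*2)*(a*z)))+(((1*2)+(6+7))*((y*y)+(4+y)))) -> ((((x+7)*7)+(8*(a*z)))+(((1*2)+(6+7))*((y*y)+(4+y))))
Step 2: at RLL: (1*2) -> 2; overall: ((((x+7)*7)+(8*(a*z)))+(((1*2)+(6+7))*((y*y)+(4+y)))) -> ((((x+7)*7)+(8*(a*z)))+((2+(6+7))*((y*y)+(4+y))))
Step 3: at RLR: (6+7) -> 13; overall: ((((x+7)*7)+(8*(a*z)))+((2+(6+7))*((y*y)+(4+y)))) -> ((((x+7)*7)+(8*(a*z)))+((2+13)*((y*y)+(4+y))))
Step 4: at RL: (2+13) -> 15; overall: ((((x+7)*7)+(8*(a*z)))+((2+13)*((y*y)+(4+y)))) -> ((((x+7)*7)+(8*(a*z)))+(15*((y*y)+(4+y))))
Fixed point: ((((x+7)*7)+(8*(a*z)))+(15*((y*y)+(4+y))))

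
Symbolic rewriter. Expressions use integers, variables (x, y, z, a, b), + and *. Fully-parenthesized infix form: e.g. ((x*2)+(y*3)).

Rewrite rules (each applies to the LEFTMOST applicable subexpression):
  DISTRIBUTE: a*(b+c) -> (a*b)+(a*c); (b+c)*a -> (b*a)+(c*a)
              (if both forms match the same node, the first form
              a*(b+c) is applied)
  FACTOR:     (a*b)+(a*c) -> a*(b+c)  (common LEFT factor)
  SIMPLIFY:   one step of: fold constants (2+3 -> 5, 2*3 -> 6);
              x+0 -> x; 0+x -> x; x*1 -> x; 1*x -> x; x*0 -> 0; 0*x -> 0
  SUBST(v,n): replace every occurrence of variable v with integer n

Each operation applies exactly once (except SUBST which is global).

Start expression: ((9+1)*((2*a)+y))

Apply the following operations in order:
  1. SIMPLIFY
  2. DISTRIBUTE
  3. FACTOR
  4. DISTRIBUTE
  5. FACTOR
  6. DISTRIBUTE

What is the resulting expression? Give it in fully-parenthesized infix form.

Start: ((9+1)*((2*a)+y))
Apply SIMPLIFY at L (target: (9+1)): ((9+1)*((2*a)+y)) -> (10*((2*a)+y))
Apply DISTRIBUTE at root (target: (10*((2*a)+y))): (10*((2*a)+y)) -> ((10*(2*a))+(10*y))
Apply FACTOR at root (target: ((10*(2*a))+(10*y))): ((10*(2*a))+(10*y)) -> (10*((2*a)+y))
Apply DISTRIBUTE at root (target: (10*((2*a)+y))): (10*((2*a)+y)) -> ((10*(2*a))+(10*y))
Apply FACTOR at root (target: ((10*(2*a))+(10*y))): ((10*(2*a))+(10*y)) -> (10*((2*a)+y))
Apply DISTRIBUTE at root (target: (10*((2*a)+y))): (10*((2*a)+y)) -> ((10*(2*a))+(10*y))

Answer: ((10*(2*a))+(10*y))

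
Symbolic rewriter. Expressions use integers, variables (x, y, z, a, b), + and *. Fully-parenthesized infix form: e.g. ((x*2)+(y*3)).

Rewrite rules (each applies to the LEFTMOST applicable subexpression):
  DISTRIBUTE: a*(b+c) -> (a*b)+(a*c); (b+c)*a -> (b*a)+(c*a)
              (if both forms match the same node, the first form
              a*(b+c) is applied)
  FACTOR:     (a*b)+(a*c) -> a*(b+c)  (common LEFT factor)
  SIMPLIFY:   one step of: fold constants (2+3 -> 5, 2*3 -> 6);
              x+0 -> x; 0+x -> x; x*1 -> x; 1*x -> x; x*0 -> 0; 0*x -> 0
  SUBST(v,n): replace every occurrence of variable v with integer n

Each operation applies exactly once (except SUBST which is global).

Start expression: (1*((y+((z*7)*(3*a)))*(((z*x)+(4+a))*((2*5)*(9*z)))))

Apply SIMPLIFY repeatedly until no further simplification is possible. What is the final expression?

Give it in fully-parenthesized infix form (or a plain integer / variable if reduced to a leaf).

Start: (1*((y+((z*7)*(3*a)))*(((z*x)+(4+a))*((2*5)*(9*z)))))
Step 1: at root: (1*((y+((z*7)*(3*a)))*(((z*x)+(4+a))*((2*5)*(9*z))))) -> ((y+((z*7)*(3*a)))*(((z*x)+(4+a))*((2*5)*(9*z)))); overall: (1*((y+((z*7)*(3*a)))*(((z*x)+(4+a))*((2*5)*(9*z))))) -> ((y+((z*7)*(3*a)))*(((z*x)+(4+a))*((2*5)*(9*z))))
Step 2: at RRL: (2*5) -> 10; overall: ((y+((z*7)*(3*a)))*(((z*x)+(4+a))*((2*5)*(9*z)))) -> ((y+((z*7)*(3*a)))*(((z*x)+(4+a))*(10*(9*z))))
Fixed point: ((y+((z*7)*(3*a)))*(((z*x)+(4+a))*(10*(9*z))))

Answer: ((y+((z*7)*(3*a)))*(((z*x)+(4+a))*(10*(9*z))))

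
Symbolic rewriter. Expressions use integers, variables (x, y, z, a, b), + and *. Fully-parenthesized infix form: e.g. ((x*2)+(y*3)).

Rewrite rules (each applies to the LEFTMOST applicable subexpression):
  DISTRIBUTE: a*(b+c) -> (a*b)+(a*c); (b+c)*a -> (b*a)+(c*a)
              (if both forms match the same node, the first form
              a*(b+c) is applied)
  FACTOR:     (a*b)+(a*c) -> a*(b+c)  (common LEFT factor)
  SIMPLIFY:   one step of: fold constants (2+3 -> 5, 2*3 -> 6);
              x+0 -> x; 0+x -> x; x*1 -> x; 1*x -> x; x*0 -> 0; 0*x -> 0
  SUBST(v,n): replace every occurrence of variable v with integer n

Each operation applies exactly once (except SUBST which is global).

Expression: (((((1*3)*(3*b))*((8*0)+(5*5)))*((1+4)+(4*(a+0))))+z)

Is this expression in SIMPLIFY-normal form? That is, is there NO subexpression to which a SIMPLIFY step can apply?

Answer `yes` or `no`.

Answer: no

Derivation:
Expression: (((((1*3)*(3*b))*((8*0)+(5*5)))*((1+4)+(4*(a+0))))+z)
Scanning for simplifiable subexpressions (pre-order)...
  at root: (((((1*3)*(3*b))*((8*0)+(5*5)))*((1+4)+(4*(a+0))))+z) (not simplifiable)
  at L: ((((1*3)*(3*b))*((8*0)+(5*5)))*((1+4)+(4*(a+0)))) (not simplifiable)
  at LL: (((1*3)*(3*b))*((8*0)+(5*5))) (not simplifiable)
  at LLL: ((1*3)*(3*b)) (not simplifiable)
  at LLLL: (1*3) (SIMPLIFIABLE)
  at LLLR: (3*b) (not simplifiable)
  at LLR: ((8*0)+(5*5)) (not simplifiable)
  at LLRL: (8*0) (SIMPLIFIABLE)
  at LLRR: (5*5) (SIMPLIFIABLE)
  at LR: ((1+4)+(4*(a+0))) (not simplifiable)
  at LRL: (1+4) (SIMPLIFIABLE)
  at LRR: (4*(a+0)) (not simplifiable)
  at LRRR: (a+0) (SIMPLIFIABLE)
Found simplifiable subexpr at path LLLL: (1*3)
One SIMPLIFY step would give: ((((3*(3*b))*((8*0)+(5*5)))*((1+4)+(4*(a+0))))+z)
-> NOT in normal form.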